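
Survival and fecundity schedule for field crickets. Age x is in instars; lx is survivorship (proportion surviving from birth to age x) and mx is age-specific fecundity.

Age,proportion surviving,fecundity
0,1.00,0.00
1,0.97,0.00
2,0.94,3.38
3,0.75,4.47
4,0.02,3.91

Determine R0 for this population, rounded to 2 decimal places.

6.61

lx·mx by age: 0, 0, 3.1772, 3.3525, 0.0782
R0 = Σ lx·mx = 6.6079 → 6.61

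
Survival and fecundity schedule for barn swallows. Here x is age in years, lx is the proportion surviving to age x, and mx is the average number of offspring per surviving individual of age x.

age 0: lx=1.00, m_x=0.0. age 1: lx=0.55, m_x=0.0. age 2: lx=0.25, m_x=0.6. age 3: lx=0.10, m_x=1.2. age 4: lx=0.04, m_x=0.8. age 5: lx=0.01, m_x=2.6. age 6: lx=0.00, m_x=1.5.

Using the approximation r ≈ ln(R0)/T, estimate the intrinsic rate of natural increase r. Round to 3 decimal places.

R0 = Σ lx·mx = 0 + 0 + 0.15 + 0.12 + 0.032 + 0.026 + 0 = 0.328
Σ x·lx·mx = 0.918; T = 0.918/0.328 = 2.79878…
r ≈ ln(R0)/T = ln(0.328)/2.79878… = -0.3983… → -0.398

-0.398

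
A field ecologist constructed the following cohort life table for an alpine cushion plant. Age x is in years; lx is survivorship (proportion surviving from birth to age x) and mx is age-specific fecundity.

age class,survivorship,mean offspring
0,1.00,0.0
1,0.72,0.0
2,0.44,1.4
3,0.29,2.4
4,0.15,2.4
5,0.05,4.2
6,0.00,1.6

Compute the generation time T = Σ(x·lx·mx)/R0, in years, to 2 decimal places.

lx·mx: 0, 0, 0.616, 0.696, 0.36, 0.21, 0 → R0 = 1.882
x·lx·mx: 0, 0, 1.232, 2.088, 1.44, 1.05, 0 → Σ = 5.81
T = 5.81 / 1.882 = 3.087141… → 3.09

3.09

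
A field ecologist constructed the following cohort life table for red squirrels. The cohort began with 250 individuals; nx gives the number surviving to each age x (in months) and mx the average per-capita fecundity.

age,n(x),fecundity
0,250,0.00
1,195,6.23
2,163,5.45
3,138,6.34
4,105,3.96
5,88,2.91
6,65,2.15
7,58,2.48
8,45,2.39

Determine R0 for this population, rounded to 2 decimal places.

16.16

lx = nx/n0 = nx/250: 1, 0.78, 0.652, 0.552, 0.42, 0.352, 0.26, 0.232, 0.18
lx·mx by age: 0, 4.8594, 3.5534, 3.49968, 1.6632, 1.02432, 0.559, 0.57536, 0.4302
R0 = Σ lx·mx = 16.16456 → 16.16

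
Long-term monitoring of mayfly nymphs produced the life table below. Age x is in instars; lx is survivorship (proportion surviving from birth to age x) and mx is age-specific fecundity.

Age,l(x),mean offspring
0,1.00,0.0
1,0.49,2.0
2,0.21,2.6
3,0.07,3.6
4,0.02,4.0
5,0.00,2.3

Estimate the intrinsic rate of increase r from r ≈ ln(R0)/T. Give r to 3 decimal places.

R0 = Σ lx·mx = 0 + 0.98 + 0.546 + 0.252 + 0.08 + 0 = 1.858
Σ x·lx·mx = 3.148; T = 3.148/1.858 = 1.69429…
r ≈ ln(R0)/T = ln(1.858)/1.69429… = 0.36564… → 0.366

0.366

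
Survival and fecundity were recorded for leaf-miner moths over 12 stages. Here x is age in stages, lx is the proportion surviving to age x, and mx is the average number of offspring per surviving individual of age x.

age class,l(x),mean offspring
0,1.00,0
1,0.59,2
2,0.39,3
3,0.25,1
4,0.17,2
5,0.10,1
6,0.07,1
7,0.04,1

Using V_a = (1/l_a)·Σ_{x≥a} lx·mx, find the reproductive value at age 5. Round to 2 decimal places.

lx·mx for x ≥ 5: 0.1, 0.07, 0.04 → sum = 0.21
V_5 = 0.21 / l_5 = 0.21 / 0.1 = 2.1 → 2.10

2.10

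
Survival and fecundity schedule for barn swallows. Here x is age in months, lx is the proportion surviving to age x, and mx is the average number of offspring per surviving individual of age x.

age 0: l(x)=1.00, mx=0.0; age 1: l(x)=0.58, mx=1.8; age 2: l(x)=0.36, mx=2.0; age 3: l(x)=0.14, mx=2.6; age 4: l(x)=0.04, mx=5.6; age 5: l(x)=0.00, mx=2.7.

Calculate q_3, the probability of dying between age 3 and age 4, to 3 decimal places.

q_3 = (l_3 − l_4) / l_3 = (0.14 − 0.04) / 0.14
     = 0.1 / 0.14 = 0.714286… → 0.714

0.714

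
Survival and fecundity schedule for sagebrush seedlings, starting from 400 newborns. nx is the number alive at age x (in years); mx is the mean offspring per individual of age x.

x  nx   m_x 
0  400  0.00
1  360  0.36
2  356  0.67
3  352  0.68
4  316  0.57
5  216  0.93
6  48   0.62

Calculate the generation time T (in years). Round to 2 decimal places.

3.17

lx = nx/n0 = nx/400: 1, 0.9, 0.89, 0.88, 0.79, 0.54, 0.12
lx·mx: 0, 0.324, 0.5963, 0.5984, 0.4503, 0.5022, 0.0744 → R0 = 2.5456
x·lx·mx: 0, 0.324, 1.1926, 1.7952, 1.8012, 2.511, 0.4464 → Σ = 8.0704
T = 8.0704 / 2.5456 = 3.170333… → 3.17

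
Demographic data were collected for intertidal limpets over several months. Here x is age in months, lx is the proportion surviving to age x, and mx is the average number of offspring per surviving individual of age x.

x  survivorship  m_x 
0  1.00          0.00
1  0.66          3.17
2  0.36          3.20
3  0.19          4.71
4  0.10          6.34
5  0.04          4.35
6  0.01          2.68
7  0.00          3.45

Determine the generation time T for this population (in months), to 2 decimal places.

2.14

lx·mx: 0, 2.0922, 1.152, 0.8949, 0.634, 0.174, 0.0268, 0 → R0 = 4.9739
x·lx·mx: 0, 2.0922, 2.304, 2.6847, 2.536, 0.87, 0.1608, 0 → Σ = 10.6477
T = 10.6477 / 4.9739 = 2.140715… → 2.14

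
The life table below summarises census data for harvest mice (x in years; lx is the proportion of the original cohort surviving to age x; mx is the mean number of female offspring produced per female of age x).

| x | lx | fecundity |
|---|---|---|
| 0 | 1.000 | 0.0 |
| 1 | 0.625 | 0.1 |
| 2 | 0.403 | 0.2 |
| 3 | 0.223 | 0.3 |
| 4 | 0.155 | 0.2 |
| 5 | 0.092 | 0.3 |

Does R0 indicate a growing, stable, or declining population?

R0 = Σ lx·mx = 0 + 0.0625 + 0.0806 + 0.0669 + 0.031 + 0.0276 = 0.2686
R0 < 1, so the population is declining.

declining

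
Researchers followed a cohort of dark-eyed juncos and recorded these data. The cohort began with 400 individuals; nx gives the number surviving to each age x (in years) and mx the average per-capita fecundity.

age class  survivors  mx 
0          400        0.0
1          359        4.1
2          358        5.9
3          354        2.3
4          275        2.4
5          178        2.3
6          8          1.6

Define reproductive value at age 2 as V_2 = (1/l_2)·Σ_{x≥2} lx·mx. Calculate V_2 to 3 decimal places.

lx = nx/n0 = nx/400: 1, 0.8975, 0.895, 0.885, 0.6875, 0.445, 0.02
lx·mx for x ≥ 2: 5.2805, 2.0355, 1.65, 1.0235, 0.032 → sum = 10.0215
V_2 = 10.0215 / l_2 = 10.0215 / 0.895 = 11.197207… → 11.197

11.197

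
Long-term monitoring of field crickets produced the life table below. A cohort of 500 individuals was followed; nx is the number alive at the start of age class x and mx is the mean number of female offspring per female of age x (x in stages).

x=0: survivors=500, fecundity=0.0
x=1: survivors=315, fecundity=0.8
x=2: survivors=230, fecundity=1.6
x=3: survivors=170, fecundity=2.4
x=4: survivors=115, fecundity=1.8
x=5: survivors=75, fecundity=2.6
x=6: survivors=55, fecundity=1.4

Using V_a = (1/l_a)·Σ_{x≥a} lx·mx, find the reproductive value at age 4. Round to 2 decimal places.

lx = nx/n0 = nx/500: 1, 0.63, 0.46, 0.34, 0.23, 0.15, 0.11
lx·mx for x ≥ 4: 0.414, 0.39, 0.154 → sum = 0.958
V_4 = 0.958 / l_4 = 0.958 / 0.23 = 4.165217… → 4.17

4.17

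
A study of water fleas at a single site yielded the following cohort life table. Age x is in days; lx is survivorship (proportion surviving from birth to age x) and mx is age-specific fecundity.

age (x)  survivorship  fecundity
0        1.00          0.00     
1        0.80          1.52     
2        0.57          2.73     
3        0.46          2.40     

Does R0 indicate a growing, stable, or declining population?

growing

R0 = Σ lx·mx = 0 + 1.216 + 1.5561 + 1.104 = 3.8761
R0 > 1, so the population is growing.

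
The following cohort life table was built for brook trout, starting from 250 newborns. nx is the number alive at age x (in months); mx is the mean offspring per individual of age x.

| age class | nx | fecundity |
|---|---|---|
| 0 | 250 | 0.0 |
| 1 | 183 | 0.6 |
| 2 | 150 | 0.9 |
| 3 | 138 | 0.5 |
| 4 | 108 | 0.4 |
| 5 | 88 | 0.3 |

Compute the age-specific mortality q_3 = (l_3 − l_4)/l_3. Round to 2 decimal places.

lx = nx/n0 = nx/250: 1, 0.732, 0.6, 0.552, 0.432, 0.352
q_3 = (l_3 − l_4) / l_3 = (0.552 − 0.432) / 0.552
     = 0.12 / 0.552 = 0.217391… → 0.22

0.22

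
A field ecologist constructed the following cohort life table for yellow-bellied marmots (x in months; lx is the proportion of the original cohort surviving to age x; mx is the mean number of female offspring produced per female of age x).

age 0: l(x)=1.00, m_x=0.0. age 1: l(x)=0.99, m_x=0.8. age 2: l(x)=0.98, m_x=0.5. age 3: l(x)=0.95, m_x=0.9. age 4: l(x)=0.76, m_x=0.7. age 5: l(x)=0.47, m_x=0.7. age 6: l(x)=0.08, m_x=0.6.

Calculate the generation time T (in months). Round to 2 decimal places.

lx·mx: 0, 0.792, 0.49, 0.855, 0.532, 0.329, 0.048 → R0 = 3.046
x·lx·mx: 0, 0.792, 0.98, 2.565, 2.128, 1.645, 0.288 → Σ = 8.398
T = 8.398 / 3.046 = 2.757058… → 2.76

2.76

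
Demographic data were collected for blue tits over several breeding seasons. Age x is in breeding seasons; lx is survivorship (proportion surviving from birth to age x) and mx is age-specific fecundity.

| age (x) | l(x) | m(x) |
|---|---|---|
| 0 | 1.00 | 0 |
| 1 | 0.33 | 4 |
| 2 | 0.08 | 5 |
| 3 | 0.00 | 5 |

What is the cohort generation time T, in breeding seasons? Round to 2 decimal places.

lx·mx: 0, 1.32, 0.4, 0 → R0 = 1.72
x·lx·mx: 0, 1.32, 0.8, 0 → Σ = 2.12
T = 2.12 / 1.72 = 1.232558… → 1.23

1.23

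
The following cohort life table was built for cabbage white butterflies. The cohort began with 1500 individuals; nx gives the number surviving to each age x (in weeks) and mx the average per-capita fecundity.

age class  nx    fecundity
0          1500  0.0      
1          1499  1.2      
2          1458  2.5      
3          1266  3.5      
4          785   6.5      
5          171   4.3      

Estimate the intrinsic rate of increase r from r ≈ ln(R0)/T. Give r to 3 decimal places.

lx = nx/n0 = nx/1500: 1, 0.99933…, 0.972, 0.844, 0.52333…, 0.114
R0 = Σ lx·mx = 0 + 1.1992… + 2.43 + 2.954 + 3.40167… + 0.4902 = 10.475067…
Σ x·lx·mx = 30.978867…; T = 30.978867…/10.475067… = 2.95739…
r ≈ ln(R0)/T = ln(10.475067…)/2.95739… = 0.79428… → 0.794

0.794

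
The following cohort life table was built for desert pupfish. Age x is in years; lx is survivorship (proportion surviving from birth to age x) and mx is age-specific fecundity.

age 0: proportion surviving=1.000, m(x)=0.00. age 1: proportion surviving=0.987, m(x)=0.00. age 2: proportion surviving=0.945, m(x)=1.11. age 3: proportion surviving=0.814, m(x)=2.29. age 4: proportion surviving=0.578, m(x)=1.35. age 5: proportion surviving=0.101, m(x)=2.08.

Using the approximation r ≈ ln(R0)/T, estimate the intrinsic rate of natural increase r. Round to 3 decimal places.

R0 = Σ lx·mx = 0 + 0 + 1.04895 + 1.86406 + 0.7803 + 0.21008 = 3.90339
Σ x·lx·mx = 11.86168; T = 11.86168/3.90339 = 3.03881…
r ≈ ln(R0)/T = ln(3.90339)/3.03881… = 0.44815… → 0.448

0.448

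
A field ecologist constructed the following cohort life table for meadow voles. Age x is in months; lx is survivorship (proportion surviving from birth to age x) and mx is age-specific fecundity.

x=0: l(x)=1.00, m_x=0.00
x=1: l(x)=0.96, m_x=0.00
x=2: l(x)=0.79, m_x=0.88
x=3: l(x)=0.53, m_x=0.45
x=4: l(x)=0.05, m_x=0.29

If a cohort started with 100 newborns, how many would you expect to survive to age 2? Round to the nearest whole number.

79

Expected survivors = N0 · l_2 = 100 × 0.79 = 79 → 79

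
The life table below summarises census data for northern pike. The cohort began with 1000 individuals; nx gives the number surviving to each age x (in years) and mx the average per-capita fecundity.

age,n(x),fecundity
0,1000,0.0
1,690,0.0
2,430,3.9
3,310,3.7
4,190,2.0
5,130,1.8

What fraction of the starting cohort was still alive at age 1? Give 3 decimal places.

l_1 = n_1/n_0 = 690/1000 = 0.69 → 0.690

0.690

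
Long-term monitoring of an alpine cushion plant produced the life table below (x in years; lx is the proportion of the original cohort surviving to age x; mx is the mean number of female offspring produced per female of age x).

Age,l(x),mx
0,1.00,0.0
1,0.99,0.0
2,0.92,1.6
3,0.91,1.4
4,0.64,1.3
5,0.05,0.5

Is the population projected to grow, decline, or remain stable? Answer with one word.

growing

R0 = Σ lx·mx = 0 + 0 + 1.472 + 1.274 + 0.832 + 0.025 = 3.603
R0 > 1, so the population is growing.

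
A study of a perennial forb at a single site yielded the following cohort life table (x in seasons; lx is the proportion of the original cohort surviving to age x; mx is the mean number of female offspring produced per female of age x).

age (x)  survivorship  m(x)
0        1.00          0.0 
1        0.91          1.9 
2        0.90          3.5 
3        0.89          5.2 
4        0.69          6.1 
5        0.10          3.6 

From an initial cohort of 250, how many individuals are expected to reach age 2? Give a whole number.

Expected survivors = N0 · l_2 = 250 × 0.90 = 225 → 225

225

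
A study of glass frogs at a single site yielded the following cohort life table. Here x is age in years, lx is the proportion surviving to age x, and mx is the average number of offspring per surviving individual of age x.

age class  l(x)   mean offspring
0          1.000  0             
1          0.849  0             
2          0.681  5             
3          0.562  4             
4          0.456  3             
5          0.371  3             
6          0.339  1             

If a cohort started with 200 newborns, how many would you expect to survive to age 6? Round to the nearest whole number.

Expected survivors = N0 · l_6 = 200 × 0.339 = 67.8 → 68

68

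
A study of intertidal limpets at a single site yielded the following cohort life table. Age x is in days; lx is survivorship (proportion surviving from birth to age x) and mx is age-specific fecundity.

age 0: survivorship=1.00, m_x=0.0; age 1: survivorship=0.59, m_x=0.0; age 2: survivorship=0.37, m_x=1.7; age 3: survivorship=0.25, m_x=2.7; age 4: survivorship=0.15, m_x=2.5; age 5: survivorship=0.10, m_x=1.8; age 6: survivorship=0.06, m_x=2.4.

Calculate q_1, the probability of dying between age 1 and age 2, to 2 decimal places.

0.37

q_1 = (l_1 − l_2) / l_1 = (0.59 − 0.37) / 0.59
     = 0.22 / 0.59 = 0.372881… → 0.37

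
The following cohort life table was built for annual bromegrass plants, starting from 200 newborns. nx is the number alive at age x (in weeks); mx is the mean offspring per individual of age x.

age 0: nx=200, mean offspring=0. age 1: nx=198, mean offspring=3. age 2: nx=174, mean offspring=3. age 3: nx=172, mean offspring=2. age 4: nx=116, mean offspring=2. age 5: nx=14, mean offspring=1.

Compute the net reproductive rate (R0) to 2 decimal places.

lx = nx/n0 = nx/200: 1, 0.99, 0.87, 0.86, 0.58, 0.07
lx·mx by age: 0, 2.97, 2.61, 1.72, 1.16, 0.07
R0 = Σ lx·mx = 8.53 → 8.53

8.53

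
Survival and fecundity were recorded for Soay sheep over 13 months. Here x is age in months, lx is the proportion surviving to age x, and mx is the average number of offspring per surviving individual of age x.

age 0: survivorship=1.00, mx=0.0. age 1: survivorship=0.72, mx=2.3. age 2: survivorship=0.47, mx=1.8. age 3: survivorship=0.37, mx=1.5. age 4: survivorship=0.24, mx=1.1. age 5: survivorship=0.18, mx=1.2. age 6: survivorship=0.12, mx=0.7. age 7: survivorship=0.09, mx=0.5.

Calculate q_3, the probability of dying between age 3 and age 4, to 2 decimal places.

q_3 = (l_3 − l_4) / l_3 = (0.37 − 0.24) / 0.37
     = 0.13 / 0.37 = 0.351351… → 0.35

0.35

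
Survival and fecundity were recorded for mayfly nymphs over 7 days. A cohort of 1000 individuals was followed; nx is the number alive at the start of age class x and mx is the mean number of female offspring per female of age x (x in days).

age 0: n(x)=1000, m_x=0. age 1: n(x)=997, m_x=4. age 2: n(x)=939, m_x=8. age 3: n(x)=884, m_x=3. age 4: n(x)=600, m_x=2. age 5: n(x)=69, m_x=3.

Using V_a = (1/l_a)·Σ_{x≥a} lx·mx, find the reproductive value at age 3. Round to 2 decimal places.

lx = nx/n0 = nx/1000: 1, 0.997, 0.939, 0.884, 0.6, 0.069
lx·mx for x ≥ 3: 2.652, 1.2, 0.207 → sum = 4.059
V_3 = 4.059 / l_3 = 4.059 / 0.884 = 4.591629… → 4.59

4.59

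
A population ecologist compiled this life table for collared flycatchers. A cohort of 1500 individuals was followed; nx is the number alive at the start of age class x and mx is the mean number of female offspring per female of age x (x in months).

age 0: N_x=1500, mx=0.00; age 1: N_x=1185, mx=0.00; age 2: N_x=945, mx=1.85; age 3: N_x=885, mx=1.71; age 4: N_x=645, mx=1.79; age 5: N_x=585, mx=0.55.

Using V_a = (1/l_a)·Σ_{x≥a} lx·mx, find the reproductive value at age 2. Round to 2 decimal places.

5.01

lx = nx/n0 = nx/1500: 1, 0.79, 0.63, 0.59, 0.43, 0.39
lx·mx for x ≥ 2: 1.1655, 1.0089, 0.7697, 0.2145 → sum = 3.1586
V_2 = 3.1586 / l_2 = 3.1586 / 0.63 = 5.013651… → 5.01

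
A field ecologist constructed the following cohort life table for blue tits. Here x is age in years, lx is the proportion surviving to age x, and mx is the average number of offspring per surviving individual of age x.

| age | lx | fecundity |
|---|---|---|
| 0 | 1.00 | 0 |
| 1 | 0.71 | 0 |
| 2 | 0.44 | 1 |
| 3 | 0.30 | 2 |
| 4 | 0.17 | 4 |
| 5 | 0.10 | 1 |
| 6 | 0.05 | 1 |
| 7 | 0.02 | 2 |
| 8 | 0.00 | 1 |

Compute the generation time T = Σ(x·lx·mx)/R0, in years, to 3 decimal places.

lx·mx: 0, 0, 0.44, 0.6, 0.68, 0.1, 0.05, 0.04, 0 → R0 = 1.91
x·lx·mx: 0, 0, 0.88, 1.8, 2.72, 0.5, 0.3, 0.28, 0 → Σ = 6.48
T = 6.48 / 1.91 = 3.39267… → 3.393

3.393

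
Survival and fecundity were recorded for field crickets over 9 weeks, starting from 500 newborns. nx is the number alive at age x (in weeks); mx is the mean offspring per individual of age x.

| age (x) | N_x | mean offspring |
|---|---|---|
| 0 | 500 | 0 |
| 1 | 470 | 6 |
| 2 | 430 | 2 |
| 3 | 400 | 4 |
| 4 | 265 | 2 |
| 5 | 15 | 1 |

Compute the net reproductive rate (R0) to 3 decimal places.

11.650

lx = nx/n0 = nx/500: 1, 0.94, 0.86, 0.8, 0.53, 0.03
lx·mx by age: 0, 5.64, 1.72, 3.2, 1.06, 0.03
R0 = Σ lx·mx = 11.65 → 11.650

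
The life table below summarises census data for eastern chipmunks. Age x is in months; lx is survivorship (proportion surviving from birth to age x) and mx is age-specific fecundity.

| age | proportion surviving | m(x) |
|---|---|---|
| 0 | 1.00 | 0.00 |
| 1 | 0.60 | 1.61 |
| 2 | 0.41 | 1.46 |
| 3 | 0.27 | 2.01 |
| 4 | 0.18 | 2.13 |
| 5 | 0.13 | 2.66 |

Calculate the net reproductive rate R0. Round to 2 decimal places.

2.84

lx·mx by age: 0, 0.966, 0.5986, 0.5427, 0.3834, 0.3458
R0 = Σ lx·mx = 2.8365 → 2.84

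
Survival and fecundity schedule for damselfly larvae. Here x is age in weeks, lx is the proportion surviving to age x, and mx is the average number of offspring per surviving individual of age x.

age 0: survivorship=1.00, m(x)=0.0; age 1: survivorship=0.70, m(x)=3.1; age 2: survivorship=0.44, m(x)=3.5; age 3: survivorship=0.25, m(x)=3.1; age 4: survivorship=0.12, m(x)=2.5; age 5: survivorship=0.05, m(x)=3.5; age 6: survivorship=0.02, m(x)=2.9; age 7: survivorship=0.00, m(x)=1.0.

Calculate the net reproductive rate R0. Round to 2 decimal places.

5.02

lx·mx by age: 0, 2.17, 1.54, 0.775, 0.3, 0.175, 0.058, 0
R0 = Σ lx·mx = 5.018 → 5.02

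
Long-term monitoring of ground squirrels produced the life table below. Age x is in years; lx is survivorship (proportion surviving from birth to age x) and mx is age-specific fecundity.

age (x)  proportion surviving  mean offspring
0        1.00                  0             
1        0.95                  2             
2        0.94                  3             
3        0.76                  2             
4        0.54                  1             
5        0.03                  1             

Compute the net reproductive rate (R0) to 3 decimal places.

lx·mx by age: 0, 1.9, 2.82, 1.52, 0.54, 0.03
R0 = Σ lx·mx = 6.81 → 6.810

6.810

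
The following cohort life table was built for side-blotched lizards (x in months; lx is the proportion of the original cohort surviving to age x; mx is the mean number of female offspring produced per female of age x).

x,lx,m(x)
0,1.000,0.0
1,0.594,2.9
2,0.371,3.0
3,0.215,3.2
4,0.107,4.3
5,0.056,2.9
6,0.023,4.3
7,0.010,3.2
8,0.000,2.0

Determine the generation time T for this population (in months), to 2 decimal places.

2.22

lx·mx: 0, 1.7226, 1.113, 0.688, 0.4601, 0.1624, 0.0989, 0.032, 0 → R0 = 4.277
x·lx·mx: 0, 1.7226, 2.226, 2.064, 1.8404, 0.812, 0.5934, 0.224, 0 → Σ = 9.4824
T = 9.4824 / 4.277 = 2.217068… → 2.22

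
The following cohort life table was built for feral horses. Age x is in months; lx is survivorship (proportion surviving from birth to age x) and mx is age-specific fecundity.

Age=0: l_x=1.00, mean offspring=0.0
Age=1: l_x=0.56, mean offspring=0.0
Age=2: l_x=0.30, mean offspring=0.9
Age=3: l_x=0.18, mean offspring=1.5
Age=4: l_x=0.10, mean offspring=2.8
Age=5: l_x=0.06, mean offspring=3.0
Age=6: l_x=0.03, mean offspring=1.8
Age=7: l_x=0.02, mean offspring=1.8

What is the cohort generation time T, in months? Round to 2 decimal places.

lx·mx: 0, 0, 0.27, 0.27, 0.28, 0.18, 0.054, 0.036 → R0 = 1.09
x·lx·mx: 0, 0, 0.54, 0.81, 1.12, 0.9, 0.324, 0.252 → Σ = 3.946
T = 3.946 / 1.09 = 3.620183… → 3.62

3.62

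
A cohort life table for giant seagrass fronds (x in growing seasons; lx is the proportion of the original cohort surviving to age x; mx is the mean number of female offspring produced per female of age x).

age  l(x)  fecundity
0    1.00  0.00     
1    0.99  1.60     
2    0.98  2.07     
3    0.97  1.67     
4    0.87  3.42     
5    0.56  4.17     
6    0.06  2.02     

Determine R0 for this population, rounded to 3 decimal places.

lx·mx by age: 0, 1.584, 2.0286, 1.6199, 2.9754, 2.3352, 0.1212
R0 = Σ lx·mx = 10.6643 → 10.664

10.664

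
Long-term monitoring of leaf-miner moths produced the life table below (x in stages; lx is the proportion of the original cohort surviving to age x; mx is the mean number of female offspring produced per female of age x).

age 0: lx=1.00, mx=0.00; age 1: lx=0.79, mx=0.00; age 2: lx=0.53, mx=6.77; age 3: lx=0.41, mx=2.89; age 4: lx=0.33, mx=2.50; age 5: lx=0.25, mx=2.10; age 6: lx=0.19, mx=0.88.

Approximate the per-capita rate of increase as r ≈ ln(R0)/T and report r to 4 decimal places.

0.6551

R0 = Σ lx·mx = 0 + 0 + 3.5881 + 1.1849 + 0.825 + 0.525 + 0.1672 = 6.2902
Σ x·lx·mx = 17.6591; T = 17.6591/6.2902 = 2.8074…
r ≈ ln(R0)/T = ln(6.2902)/2.8074… = 0.655052… → 0.6551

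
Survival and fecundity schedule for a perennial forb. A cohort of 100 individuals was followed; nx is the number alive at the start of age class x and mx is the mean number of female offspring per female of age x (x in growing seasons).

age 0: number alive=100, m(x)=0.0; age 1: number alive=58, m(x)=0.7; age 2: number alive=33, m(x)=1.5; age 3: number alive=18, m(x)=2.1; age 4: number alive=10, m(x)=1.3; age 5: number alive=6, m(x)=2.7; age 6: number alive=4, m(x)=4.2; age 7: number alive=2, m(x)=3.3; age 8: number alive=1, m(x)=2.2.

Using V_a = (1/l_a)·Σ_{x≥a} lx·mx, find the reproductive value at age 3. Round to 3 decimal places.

lx = nx/n0 = nx/100: 1, 0.58, 0.33, 0.18, 0.1, 0.06, 0.04, 0.02, 0.01
lx·mx for x ≥ 3: 0.378, 0.13, 0.162, 0.168, 0.066, 0.022 → sum = 0.926
V_3 = 0.926 / l_3 = 0.926 / 0.18 = 5.144444… → 5.144

5.144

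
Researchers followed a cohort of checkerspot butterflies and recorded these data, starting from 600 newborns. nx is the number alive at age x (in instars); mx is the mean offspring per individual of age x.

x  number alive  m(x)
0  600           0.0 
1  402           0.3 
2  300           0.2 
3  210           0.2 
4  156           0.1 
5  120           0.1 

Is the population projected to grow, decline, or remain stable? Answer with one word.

declining

lx = nx/n0 = nx/600: 1, 0.67, 0.5, 0.35, 0.26, 0.2
R0 = Σ lx·mx = 0 + 0.201 + 0.1 + 0.07 + 0.026 + 0.02 = 0.417
R0 < 1, so the population is declining.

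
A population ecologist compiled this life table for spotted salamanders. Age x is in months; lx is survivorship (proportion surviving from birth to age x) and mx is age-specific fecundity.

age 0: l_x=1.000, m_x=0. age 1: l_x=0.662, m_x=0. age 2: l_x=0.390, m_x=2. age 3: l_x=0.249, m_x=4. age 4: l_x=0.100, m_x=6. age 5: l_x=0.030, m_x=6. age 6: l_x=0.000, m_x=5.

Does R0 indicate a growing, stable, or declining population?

R0 = Σ lx·mx = 0 + 0 + 0.78 + 0.996 + 0.6 + 0.18 + 0 = 2.556
R0 > 1, so the population is growing.

growing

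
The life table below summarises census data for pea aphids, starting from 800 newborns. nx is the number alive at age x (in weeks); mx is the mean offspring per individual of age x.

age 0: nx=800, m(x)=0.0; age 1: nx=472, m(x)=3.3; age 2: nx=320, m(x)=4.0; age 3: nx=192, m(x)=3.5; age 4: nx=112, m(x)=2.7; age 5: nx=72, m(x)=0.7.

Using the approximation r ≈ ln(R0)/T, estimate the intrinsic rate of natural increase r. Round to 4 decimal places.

0.8006

lx = nx/n0 = nx/800: 1, 0.59, 0.4, 0.24, 0.14, 0.09
R0 = Σ lx·mx = 0 + 1.947 + 1.6 + 0.84 + 0.378 + 0.063 = 4.828
Σ x·lx·mx = 9.494; T = 9.494/4.828 = 1.96645…
r ≈ ln(R0)/T = ln(4.828)/1.96645… = 0.800649… → 0.8006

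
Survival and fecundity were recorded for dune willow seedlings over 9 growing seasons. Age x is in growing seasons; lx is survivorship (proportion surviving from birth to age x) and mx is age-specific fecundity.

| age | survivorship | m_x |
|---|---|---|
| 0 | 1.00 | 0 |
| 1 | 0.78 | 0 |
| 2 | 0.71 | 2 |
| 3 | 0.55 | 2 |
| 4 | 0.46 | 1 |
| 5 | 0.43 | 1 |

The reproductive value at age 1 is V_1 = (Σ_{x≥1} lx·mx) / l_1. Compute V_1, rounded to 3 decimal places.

4.372

lx·mx for x ≥ 1: 0, 1.42, 1.1, 0.46, 0.43 → sum = 3.41
V_1 = 3.41 / l_1 = 3.41 / 0.78 = 4.371795… → 4.372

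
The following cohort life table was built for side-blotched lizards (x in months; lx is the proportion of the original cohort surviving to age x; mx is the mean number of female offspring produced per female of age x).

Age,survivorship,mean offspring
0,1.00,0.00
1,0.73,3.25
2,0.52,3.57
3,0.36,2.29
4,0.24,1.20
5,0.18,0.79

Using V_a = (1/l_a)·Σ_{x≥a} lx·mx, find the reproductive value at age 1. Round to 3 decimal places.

lx·mx for x ≥ 1: 2.3725, 1.8564, 0.8244, 0.288, 0.1422 → sum = 5.4835
V_1 = 5.4835 / l_1 = 5.4835 / 0.73 = 7.511644… → 7.512

7.512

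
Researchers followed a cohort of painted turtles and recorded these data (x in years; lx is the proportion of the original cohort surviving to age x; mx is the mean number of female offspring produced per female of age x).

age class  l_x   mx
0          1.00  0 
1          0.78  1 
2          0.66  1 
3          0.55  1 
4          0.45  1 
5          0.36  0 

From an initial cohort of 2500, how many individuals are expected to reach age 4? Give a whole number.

Expected survivors = N0 · l_4 = 2500 × 0.45 = 1125 → 1125

1125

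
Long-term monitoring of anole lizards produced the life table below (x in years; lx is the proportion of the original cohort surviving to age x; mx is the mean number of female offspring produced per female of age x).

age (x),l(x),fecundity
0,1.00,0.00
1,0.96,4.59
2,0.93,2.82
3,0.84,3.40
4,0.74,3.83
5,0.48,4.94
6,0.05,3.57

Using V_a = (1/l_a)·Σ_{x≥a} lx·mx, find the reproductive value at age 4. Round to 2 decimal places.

7.28

lx·mx for x ≥ 4: 2.8342, 2.3712, 0.1785 → sum = 5.3839
V_4 = 5.3839 / l_4 = 5.3839 / 0.74 = 7.275541… → 7.28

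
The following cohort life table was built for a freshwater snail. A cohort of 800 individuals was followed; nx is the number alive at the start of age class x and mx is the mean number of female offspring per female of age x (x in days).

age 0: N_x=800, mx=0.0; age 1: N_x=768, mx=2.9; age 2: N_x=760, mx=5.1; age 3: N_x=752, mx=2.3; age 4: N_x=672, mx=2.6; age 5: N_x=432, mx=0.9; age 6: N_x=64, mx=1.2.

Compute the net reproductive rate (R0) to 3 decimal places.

lx = nx/n0 = nx/800: 1, 0.96, 0.95, 0.94, 0.84, 0.54, 0.08
lx·mx by age: 0, 2.784, 4.845, 2.162, 2.184, 0.486, 0.096
R0 = Σ lx·mx = 12.557 → 12.557

12.557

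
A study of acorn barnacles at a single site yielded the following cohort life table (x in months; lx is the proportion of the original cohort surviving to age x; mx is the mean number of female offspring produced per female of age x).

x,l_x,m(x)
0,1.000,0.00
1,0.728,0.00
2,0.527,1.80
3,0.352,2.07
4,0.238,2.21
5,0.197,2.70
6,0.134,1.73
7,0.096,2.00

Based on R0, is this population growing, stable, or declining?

growing

R0 = Σ lx·mx = 0 + 0 + 0.9486 + 0.72864 + 0.52598 + 0.5319 + 0.23182 + 0.192 = 3.15894
R0 > 1, so the population is growing.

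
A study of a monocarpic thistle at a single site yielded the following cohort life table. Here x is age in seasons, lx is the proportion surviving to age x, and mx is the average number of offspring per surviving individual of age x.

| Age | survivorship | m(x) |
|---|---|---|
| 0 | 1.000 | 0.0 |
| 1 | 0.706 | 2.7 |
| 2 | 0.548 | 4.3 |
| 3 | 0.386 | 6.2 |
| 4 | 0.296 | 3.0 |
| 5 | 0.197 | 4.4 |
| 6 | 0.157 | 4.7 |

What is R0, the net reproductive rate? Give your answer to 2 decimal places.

9.15

lx·mx by age: 0, 1.9062, 2.3564, 2.3932, 0.888, 0.8668, 0.7379
R0 = Σ lx·mx = 9.1485 → 9.15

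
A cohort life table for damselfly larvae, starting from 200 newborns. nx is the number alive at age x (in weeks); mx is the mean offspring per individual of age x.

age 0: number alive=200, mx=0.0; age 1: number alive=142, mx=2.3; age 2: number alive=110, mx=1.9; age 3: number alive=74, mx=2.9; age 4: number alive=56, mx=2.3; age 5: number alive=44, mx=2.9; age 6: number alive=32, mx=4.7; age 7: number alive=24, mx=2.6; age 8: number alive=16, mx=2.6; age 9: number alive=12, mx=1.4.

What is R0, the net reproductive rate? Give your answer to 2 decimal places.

6.39

lx = nx/n0 = nx/200: 1, 0.71, 0.55, 0.37, 0.28, 0.22, 0.16, 0.12, 0.08, 0.06
lx·mx by age: 0, 1.633, 1.045, 1.073, 0.644, 0.638, 0.752, 0.312, 0.208, 0.084
R0 = Σ lx·mx = 6.389 → 6.39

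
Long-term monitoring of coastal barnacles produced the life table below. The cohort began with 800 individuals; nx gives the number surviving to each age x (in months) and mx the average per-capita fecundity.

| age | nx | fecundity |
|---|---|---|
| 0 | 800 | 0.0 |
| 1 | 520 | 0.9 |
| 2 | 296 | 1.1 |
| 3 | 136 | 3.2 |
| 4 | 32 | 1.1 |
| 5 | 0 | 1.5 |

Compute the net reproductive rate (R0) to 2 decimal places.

1.58

lx = nx/n0 = nx/800: 1, 0.65, 0.37, 0.17, 0.04, 0
lx·mx by age: 0, 0.585, 0.407, 0.544, 0.044, 0
R0 = Σ lx·mx = 1.58 → 1.58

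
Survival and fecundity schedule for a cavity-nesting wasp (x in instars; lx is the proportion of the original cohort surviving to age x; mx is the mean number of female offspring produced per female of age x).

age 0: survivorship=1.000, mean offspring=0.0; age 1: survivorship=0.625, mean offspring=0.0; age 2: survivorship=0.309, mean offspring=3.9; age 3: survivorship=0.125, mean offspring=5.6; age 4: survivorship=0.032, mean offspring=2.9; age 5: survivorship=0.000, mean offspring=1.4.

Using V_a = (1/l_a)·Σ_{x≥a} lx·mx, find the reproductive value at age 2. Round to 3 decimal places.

lx·mx for x ≥ 2: 1.2051, 0.7, 0.0928, 0 → sum = 1.9979
V_2 = 1.9979 / l_2 = 1.9979 / 0.309 = 6.465696… → 6.466

6.466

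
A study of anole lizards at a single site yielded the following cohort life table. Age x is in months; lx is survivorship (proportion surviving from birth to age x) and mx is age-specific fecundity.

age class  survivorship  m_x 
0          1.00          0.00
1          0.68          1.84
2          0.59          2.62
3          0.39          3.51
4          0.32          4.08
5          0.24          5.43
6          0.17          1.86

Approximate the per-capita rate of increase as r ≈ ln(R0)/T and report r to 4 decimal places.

R0 = Σ lx·mx = 0 + 1.2512 + 1.5458 + 1.3689 + 1.3056 + 1.3032 + 0.3162 = 7.0909
Σ x·lx·mx = 22.0851; T = 22.0851/7.0909 = 3.11457…
r ≈ ln(R0)/T = ln(7.0909)/3.11457… = 0.628919… → 0.6289

0.6289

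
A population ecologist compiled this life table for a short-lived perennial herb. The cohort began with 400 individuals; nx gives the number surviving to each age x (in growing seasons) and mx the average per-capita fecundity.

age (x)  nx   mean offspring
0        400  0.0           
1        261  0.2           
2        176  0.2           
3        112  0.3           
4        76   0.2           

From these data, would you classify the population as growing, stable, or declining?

lx = nx/n0 = nx/400: 1, 0.6525, 0.44, 0.28, 0.19
R0 = Σ lx·mx = 0 + 0.1305 + 0.088 + 0.084 + 0.038 = 0.3405
R0 < 1, so the population is declining.

declining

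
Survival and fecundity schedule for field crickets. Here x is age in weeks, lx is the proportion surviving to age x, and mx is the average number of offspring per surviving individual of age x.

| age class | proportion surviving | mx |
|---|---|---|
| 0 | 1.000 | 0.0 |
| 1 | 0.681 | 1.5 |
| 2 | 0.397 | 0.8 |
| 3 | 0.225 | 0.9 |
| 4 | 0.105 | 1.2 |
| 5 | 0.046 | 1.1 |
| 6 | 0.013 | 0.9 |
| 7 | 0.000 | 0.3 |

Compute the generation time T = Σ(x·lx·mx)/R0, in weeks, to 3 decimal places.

1.787

lx·mx: 0, 1.0215, 0.3176, 0.2025, 0.126, 0.0506, 0.0117, 0 → R0 = 1.7299
x·lx·mx: 0, 1.0215, 0.6352, 0.6075, 0.504, 0.253, 0.0702, 0 → Σ = 3.0914
T = 3.0914 / 1.7299 = 1.78704… → 1.787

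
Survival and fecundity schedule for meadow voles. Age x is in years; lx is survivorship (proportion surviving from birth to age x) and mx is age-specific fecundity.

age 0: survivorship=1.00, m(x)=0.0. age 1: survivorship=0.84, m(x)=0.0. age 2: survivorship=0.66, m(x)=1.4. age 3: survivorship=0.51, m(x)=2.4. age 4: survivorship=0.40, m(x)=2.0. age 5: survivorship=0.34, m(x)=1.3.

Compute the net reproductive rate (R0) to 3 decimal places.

3.390

lx·mx by age: 0, 0, 0.924, 1.224, 0.8, 0.442
R0 = Σ lx·mx = 3.39 → 3.390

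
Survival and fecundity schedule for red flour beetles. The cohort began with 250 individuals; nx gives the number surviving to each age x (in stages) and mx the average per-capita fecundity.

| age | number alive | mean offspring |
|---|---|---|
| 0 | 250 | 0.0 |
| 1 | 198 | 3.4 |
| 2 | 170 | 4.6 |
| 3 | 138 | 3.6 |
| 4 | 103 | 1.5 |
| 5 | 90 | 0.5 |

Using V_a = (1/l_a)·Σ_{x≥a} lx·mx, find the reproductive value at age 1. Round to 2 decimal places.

lx = nx/n0 = nx/250: 1, 0.792, 0.68, 0.552, 0.412, 0.36
lx·mx for x ≥ 1: 2.6928, 3.128, 1.9872, 0.618, 0.18 → sum = 8.606
V_1 = 8.606 / l_1 = 8.606 / 0.792 = 10.866162… → 10.87

10.87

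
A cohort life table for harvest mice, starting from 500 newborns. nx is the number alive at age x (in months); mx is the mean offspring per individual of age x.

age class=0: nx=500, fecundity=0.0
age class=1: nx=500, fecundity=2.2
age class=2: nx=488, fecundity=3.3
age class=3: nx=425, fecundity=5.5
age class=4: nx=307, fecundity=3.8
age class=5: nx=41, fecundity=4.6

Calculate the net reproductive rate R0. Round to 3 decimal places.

12.806

lx = nx/n0 = nx/500: 1, 1, 0.976, 0.85, 0.614, 0.082
lx·mx by age: 0, 2.2, 3.2208, 4.675, 2.3332, 0.3772
R0 = Σ lx·mx = 12.8062 → 12.806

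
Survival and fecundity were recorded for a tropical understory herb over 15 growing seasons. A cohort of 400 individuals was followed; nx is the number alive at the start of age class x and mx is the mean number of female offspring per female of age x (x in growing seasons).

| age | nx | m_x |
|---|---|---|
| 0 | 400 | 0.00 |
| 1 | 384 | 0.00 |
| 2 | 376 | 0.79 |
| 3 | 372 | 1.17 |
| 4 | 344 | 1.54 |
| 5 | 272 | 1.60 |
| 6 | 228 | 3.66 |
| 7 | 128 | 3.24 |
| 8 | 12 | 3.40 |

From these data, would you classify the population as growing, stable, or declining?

growing

lx = nx/n0 = nx/400: 1, 0.96, 0.94, 0.93, 0.86, 0.68, 0.57, 0.32, 0.03
R0 = Σ lx·mx = 0 + 0 + 0.7426 + 1.0881 + 1.3244 + 1.088 + 2.0862 + 1.0368 + 0.102 = 7.4681
R0 > 1, so the population is growing.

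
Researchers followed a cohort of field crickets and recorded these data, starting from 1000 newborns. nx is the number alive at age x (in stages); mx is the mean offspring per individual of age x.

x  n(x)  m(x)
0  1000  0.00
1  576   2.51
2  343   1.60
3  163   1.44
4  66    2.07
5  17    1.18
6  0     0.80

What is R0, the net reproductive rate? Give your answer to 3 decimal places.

2.386

lx = nx/n0 = nx/1000: 1, 0.576, 0.343, 0.163, 0.066, 0.017, 0
lx·mx by age: 0, 1.44576, 0.5488, 0.23472, 0.13662, 0.02006, 0
R0 = Σ lx·mx = 2.38596 → 2.386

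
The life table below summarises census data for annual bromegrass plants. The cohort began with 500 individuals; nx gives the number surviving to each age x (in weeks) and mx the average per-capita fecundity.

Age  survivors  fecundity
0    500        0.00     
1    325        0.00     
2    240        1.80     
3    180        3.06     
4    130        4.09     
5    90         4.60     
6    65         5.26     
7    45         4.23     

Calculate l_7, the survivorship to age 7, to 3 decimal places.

l_7 = n_7/n_0 = 45/500 = 0.09 → 0.090

0.090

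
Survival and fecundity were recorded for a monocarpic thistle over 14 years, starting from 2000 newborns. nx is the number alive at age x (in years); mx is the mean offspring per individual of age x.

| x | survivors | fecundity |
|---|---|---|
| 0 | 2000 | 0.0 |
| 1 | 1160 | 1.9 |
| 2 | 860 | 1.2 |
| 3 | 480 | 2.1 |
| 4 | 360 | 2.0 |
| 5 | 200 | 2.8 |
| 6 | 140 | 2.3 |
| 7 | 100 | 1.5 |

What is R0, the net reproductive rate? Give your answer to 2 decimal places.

3.00

lx = nx/n0 = nx/2000: 1, 0.58, 0.43, 0.24, 0.18, 0.1, 0.07, 0.05
lx·mx by age: 0, 1.102, 0.516, 0.504, 0.36, 0.28, 0.161, 0.075
R0 = Σ lx·mx = 2.998 → 3.00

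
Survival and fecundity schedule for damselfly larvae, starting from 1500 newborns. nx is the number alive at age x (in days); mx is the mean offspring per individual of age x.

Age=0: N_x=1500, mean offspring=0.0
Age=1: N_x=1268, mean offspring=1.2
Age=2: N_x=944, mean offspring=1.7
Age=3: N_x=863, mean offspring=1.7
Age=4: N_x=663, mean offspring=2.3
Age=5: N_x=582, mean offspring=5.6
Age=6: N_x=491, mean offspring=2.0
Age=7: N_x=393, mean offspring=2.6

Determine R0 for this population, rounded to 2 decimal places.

7.59

lx = nx/n0 = nx/1500: 1, 0.84533…, 0.62933…, 0.57533…, 0.442, 0.388, 0.32733…, 0.262
lx·mx by age: 0, 1.0144…, 1.069867…, 0.978067…, 1.0166, 2.1728, 0.654667…, 0.6812
R0 = Σ lx·mx = 7.5876… → 7.59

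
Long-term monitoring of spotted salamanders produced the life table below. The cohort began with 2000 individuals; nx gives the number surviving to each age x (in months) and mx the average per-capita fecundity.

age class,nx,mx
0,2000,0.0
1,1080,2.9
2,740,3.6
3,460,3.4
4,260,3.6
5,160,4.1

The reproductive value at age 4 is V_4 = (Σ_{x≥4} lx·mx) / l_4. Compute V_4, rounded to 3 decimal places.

lx = nx/n0 = nx/2000: 1, 0.54, 0.37, 0.23, 0.13, 0.08
lx·mx for x ≥ 4: 0.468, 0.328 → sum = 0.796
V_4 = 0.796 / l_4 = 0.796 / 0.13 = 6.123077… → 6.123

6.123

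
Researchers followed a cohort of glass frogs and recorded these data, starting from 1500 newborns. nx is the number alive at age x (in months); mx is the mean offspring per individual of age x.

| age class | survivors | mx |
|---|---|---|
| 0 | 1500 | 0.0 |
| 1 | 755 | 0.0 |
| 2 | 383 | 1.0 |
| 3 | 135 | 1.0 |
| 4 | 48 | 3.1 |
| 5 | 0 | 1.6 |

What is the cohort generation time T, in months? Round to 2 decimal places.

lx = nx/n0 = nx/1500: 1, 0.50333…, 0.25533…, 0.09, 0.032, 0
lx·mx: 0, 0, 0.255333…, 0.09, 0.0992, 0 → R0 = 0.444533…
x·lx·mx: 0, 0, 0.510667…, 0.27, 0.3968, 0 → Σ = 1.177467…
T = 1.177467… / 0.444533… = 2.64877… → 2.65

2.65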